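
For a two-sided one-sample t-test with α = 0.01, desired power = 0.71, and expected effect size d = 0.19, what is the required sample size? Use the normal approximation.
n = 272

Sample size formula (one-sample t-test, normal approximation):
n = ((z_{α/2} + z_β) / d)²

z_{α/2} = 2.576 (for α = 0.01, two-sided)
z_β = 0.553 (for power = 0.71)
d = 0.19

n = ((2.576 + 0.553) / 0.19)²
n = (16.468)²
n ≈ 271.20
Round up to the next whole number: n = 272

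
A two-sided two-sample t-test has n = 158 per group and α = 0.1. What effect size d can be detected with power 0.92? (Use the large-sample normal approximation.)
d ≈ 0.34

Minimum detectable effect (two-sample t-test, normal approximation):
d = (z_{α/2} + z_β) / √(n/2)
d = (1.645 + 1.405) / √(158/2)
d = 3.050 / 8.888
d ≈ 0.34

By Cohen's convention (0.2 small / 0.5 medium / 0.8 large): small effect.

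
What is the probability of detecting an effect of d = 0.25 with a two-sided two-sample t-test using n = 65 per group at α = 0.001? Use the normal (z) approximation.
Power ≈ 0.03

Power calculation (two-sample t-test, normal approximation):
z_β = d · √(n/2) - z_{α/2}
z_β = 0.25 · √(65/2) - 3.291
z_β = 0.25 · 5.701 - 3.291
z_β = -1.865

Power = Φ(z_β) = Φ(-1.865) ≈ 0.031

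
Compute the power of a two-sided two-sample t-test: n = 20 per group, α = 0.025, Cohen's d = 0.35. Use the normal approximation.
Power ≈ 0.13

Power calculation (two-sample t-test, normal approximation):
z_β = d · √(n/2) - z_{α/2}
z_β = 0.35 · √(20/2) - 2.241
z_β = 0.35 · 3.162 - 2.241
z_β = -1.135

Power = Φ(z_β) = Φ(-1.135) ≈ 0.128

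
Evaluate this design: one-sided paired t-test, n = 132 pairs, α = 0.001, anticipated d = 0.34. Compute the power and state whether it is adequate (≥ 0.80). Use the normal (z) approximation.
Power ≈ 0.79; the study is underpowered (power < 0.80)

Power calculation (paired t-test, normal approximation):
z_β = d · √n - z_α
z_β = 0.34 · √132 - 3.090
z_β = 0.34 · 11.489 - 3.090
z_β = 0.816

Power = Φ(z_β) = Φ(0.816) ≈ 0.793

Effect size d = 0.34 is small by Cohen's convention (0.2/0.5/0.8).

Threshold: power ≥ 0.80 is conventionally adequate.
Power ≈ 0.79 → the study is underpowered (power < 0.80).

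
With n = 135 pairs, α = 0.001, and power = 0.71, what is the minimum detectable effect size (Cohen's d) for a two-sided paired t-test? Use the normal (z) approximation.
d ≈ 0.33

Minimum detectable effect (paired t-test, normal approximation):
d = (z_{α/2} + z_β) / √n
d = (3.291 + 0.553) / √135
d = 3.844 / 11.619
d ≈ 0.33

By Cohen's convention (0.2 small / 0.5 medium / 0.8 large): small effect.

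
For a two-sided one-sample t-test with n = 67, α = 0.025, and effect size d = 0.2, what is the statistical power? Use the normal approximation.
Power ≈ 0.27

Power calculation (one-sample t-test, normal approximation):
z_β = d · √n - z_{α/2}
z_β = 0.2 · √67 - 2.241
z_β = 0.2 · 8.185 - 2.241
z_β = -0.604

Power = Φ(z_β) = Φ(-0.604) ≈ 0.273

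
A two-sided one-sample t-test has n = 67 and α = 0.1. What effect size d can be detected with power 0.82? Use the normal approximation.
d ≈ 0.31

Minimum detectable effect (one-sample t-test, normal approximation):
d = (z_{α/2} + z_β) / √n
d = (1.645 + 0.915) / √67
d = 2.560 / 8.185
d ≈ 0.31

By Cohen's convention (0.2 small / 0.5 medium / 0.8 large): small effect.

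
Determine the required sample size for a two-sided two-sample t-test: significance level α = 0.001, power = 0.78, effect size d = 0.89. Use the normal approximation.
n = 42 per group

Sample size formula (two-sample t-test, normal approximation):
n = 2 · ((z_{α/2} + z_β) / d)²

z_{α/2} = 3.291 (for α = 0.001, two-sided)
z_β = 0.772 (for power = 0.78)
d = 0.89

n = 2 · ((3.291 + 0.772) / 0.89)²
n = 2 · (4.565)²
n ≈ 41.68
Round up to the next whole number: n = 42 per group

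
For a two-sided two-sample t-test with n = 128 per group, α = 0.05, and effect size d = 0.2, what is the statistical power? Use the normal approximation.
Power ≈ 0.36

Power calculation (two-sample t-test, normal approximation):
z_β = d · √(n/2) - z_{α/2}
z_β = 0.2 · √(128/2) - 1.960
z_β = 0.2 · 8.000 - 1.960
z_β = -0.360

Power = Φ(z_β) = Φ(-0.360) ≈ 0.359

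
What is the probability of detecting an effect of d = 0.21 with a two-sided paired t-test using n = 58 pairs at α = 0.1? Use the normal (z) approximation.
Power ≈ 0.48

Power calculation (paired t-test, normal approximation):
z_β = d · √n - z_{α/2}
z_β = 0.21 · √58 - 1.645
z_β = 0.21 · 7.616 - 1.645
z_β = -0.046

Power = Φ(z_β) = Φ(-0.046) ≈ 0.482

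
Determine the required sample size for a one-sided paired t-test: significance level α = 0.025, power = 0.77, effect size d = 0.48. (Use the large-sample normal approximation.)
n = 32 pairs

Sample size formula (paired t-test, normal approximation):
n = ((z_α + z_β) / d)²

z_α = 1.960 (for α = 0.025, one-sided)
z_β = 0.739 (for power = 0.77)
d = 0.48

n = ((1.960 + 0.739) / 0.48)²
n = (5.623)²
n ≈ 31.62
Round up to the next whole number: n = 32 pairs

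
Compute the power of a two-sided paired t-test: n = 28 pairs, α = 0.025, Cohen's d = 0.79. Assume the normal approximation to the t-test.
Power ≈ 0.97

Power calculation (paired t-test, normal approximation):
z_β = d · √n - z_{α/2}
z_β = 0.79 · √28 - 2.241
z_β = 0.79 · 5.292 - 2.241
z_β = 1.939

Power = Φ(z_β) = Φ(1.939) ≈ 0.974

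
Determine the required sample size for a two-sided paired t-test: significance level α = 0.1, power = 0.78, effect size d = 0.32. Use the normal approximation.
n = 58 pairs

Sample size formula (paired t-test, normal approximation):
n = ((z_{α/2} + z_β) / d)²

z_{α/2} = 1.645 (for α = 0.1, two-sided)
z_β = 0.772 (for power = 0.78)
d = 0.32

n = ((1.645 + 0.772) / 0.32)²
n = (7.553)²
n ≈ 57.05
Round up to the next whole number: n = 58 pairs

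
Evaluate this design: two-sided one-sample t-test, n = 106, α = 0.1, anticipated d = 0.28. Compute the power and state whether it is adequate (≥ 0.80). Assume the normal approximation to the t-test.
Power ≈ 0.89; the study is adequately powered (power ≥ 0.80)

Power calculation (one-sample t-test, normal approximation):
z_β = d · √n - z_{α/2}
z_β = 0.28 · √106 - 1.645
z_β = 0.28 · 10.296 - 1.645
z_β = 1.238

Power = Φ(z_β) = Φ(1.238) ≈ 0.892

Effect size d = 0.28 is small by Cohen's convention (0.2/0.5/0.8).

Threshold: power ≥ 0.80 is conventionally adequate.
Power ≈ 0.89 → the study is adequately powered (power ≥ 0.80).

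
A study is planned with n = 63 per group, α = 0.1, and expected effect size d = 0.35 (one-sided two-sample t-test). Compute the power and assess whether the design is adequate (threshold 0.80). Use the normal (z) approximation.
Power ≈ 0.75; the study is underpowered (power < 0.80)

Power calculation (two-sample t-test, normal approximation):
z_β = d · √(n/2) - z_α
z_β = 0.35 · √(63/2) - 1.282
z_β = 0.35 · 5.612 - 1.282
z_β = 0.683

Power = Φ(z_β) = Φ(0.683) ≈ 0.753

Effect size d = 0.35 is small by Cohen's convention (0.2/0.5/0.8).

Threshold: power ≥ 0.80 is conventionally adequate.
Power ≈ 0.75 → the study is underpowered (power < 0.80).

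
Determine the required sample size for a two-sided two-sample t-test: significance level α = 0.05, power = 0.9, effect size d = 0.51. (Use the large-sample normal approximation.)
n = 81 per group

Sample size formula (two-sample t-test, normal approximation):
n = 2 · ((z_{α/2} + z_β) / d)²

z_{α/2} = 1.960 (for α = 0.05, two-sided)
z_β = 1.282 (for power = 0.9)
d = 0.51

n = 2 · ((1.960 + 1.282) / 0.51)²
n = 2 · (6.357)²
n ≈ 80.82
Round up to the next whole number: n = 81 per group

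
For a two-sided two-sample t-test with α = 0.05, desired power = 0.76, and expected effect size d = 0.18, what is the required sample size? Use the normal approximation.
n = 439 per group

Sample size formula (two-sample t-test, normal approximation):
n = 2 · ((z_{α/2} + z_β) / d)²

z_{α/2} = 1.960 (for α = 0.05, two-sided)
z_β = 0.706 (for power = 0.76)
d = 0.18

n = 2 · ((1.960 + 0.706) / 0.18)²
n = 2 · (14.811)²
n ≈ 438.73
Round up to the next whole number: n = 439 per group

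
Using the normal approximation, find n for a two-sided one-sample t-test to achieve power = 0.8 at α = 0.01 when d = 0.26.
n = 173

Sample size formula (one-sample t-test, normal approximation):
n = ((z_{α/2} + z_β) / d)²

z_{α/2} = 2.576 (for α = 0.01, two-sided)
z_β = 0.842 (for power = 0.8)
d = 0.26

n = ((2.576 + 0.842) / 0.26)²
n = (13.146)²
n ≈ 172.82
Round up to the next whole number: n = 173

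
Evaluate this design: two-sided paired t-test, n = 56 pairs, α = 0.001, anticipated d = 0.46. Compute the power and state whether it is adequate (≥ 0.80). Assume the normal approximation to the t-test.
Power ≈ 0.56; the study is underpowered (power < 0.80)

Power calculation (paired t-test, normal approximation):
z_β = d · √n - z_{α/2}
z_β = 0.46 · √56 - 3.291
z_β = 0.46 · 7.483 - 3.291
z_β = 0.152

Power = Φ(z_β) = Φ(0.152) ≈ 0.560

Effect size d = 0.46 is small by Cohen's convention (0.2/0.5/0.8).

Threshold: power ≥ 0.80 is conventionally adequate.
Power ≈ 0.56 → the study is underpowered (power < 0.80).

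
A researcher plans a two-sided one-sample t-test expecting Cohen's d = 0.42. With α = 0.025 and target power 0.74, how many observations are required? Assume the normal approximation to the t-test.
n = 48

Sample size formula (one-sample t-test, normal approximation):
n = ((z_{α/2} + z_β) / d)²

z_{α/2} = 2.241 (for α = 0.025, two-sided)
z_β = 0.643 (for power = 0.74)
d = 0.42

n = ((2.241 + 0.643) / 0.42)²
n = (6.867)²
n ≈ 47.16
Round up to the next whole number: n = 48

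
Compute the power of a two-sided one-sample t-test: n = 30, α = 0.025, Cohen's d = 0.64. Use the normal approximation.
Power ≈ 0.90

Power calculation (one-sample t-test, normal approximation):
z_β = d · √n - z_{α/2}
z_β = 0.64 · √30 - 2.241
z_β = 0.64 · 5.477 - 2.241
z_β = 1.264

Power = Φ(z_β) = Φ(1.264) ≈ 0.897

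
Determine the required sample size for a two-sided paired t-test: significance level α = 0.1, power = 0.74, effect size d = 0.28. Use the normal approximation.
n = 67 pairs

Sample size formula (paired t-test, normal approximation):
n = ((z_{α/2} + z_β) / d)²

z_{α/2} = 1.645 (for α = 0.1, two-sided)
z_β = 0.643 (for power = 0.74)
d = 0.28

n = ((1.645 + 0.643) / 0.28)²
n = (8.171)²
n ≈ 66.77
Round up to the next whole number: n = 67 pairs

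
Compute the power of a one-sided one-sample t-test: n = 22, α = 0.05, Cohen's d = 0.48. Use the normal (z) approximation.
Power ≈ 0.73

Power calculation (one-sample t-test, normal approximation):
z_β = d · √n - z_α
z_β = 0.48 · √22 - 1.645
z_β = 0.48 · 4.690 - 1.645
z_β = 0.607

Power = Φ(z_β) = Φ(0.607) ≈ 0.728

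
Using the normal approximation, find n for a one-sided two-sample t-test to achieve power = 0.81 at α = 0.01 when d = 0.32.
n = 201 per group

Sample size formula (two-sample t-test, normal approximation):
n = 2 · ((z_α + z_β) / d)²

z_α = 2.326 (for α = 0.01, one-sided)
z_β = 0.878 (for power = 0.81)
d = 0.32

n = 2 · ((2.326 + 0.878) / 0.32)²
n = 2 · (10.013)²
n ≈ 200.52
Round up to the next whole number: n = 201 per group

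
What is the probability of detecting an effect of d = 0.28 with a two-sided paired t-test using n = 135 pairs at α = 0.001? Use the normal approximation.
Power ≈ 0.49

Power calculation (paired t-test, normal approximation):
z_β = d · √n - z_{α/2}
z_β = 0.28 · √135 - 3.291
z_β = 0.28 · 11.619 - 3.291
z_β = -0.037

Power = Φ(z_β) = Φ(-0.037) ≈ 0.485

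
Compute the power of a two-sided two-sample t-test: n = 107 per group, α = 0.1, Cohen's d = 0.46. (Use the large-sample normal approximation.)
Power ≈ 0.96

Power calculation (two-sample t-test, normal approximation):
z_β = d · √(n/2) - z_{α/2}
z_β = 0.46 · √(107/2) - 1.645
z_β = 0.46 · 7.314 - 1.645
z_β = 1.720

Power = Φ(z_β) = Φ(1.720) ≈ 0.957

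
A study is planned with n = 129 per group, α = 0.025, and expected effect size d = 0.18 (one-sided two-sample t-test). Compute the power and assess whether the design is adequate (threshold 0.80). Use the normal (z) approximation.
Power ≈ 0.30; the study is underpowered (power < 0.80)

Power calculation (two-sample t-test, normal approximation):
z_β = d · √(n/2) - z_α
z_β = 0.18 · √(129/2) - 1.960
z_β = 0.18 · 8.031 - 1.960
z_β = -0.514

Power = Φ(z_β) = Φ(-0.514) ≈ 0.304

Effect size d = 0.18 is very small by Cohen's convention (0.2/0.5/0.8).

Threshold: power ≥ 0.80 is conventionally adequate.
Power ≈ 0.30 → the study is underpowered (power < 0.80).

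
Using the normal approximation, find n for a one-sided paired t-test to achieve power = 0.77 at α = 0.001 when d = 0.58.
n = 44 pairs

Sample size formula (paired t-test, normal approximation):
n = ((z_α + z_β) / d)²

z_α = 3.090 (for α = 0.001, one-sided)
z_β = 0.739 (for power = 0.77)
d = 0.58

n = ((3.090 + 0.739) / 0.58)²
n = (6.602)²
n ≈ 43.59
Round up to the next whole number: n = 44 pairs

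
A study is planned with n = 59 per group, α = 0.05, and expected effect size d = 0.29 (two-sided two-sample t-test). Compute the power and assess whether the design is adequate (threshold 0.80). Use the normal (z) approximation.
Power ≈ 0.35; the study is underpowered (power < 0.80)

Power calculation (two-sample t-test, normal approximation):
z_β = d · √(n/2) - z_{α/2}
z_β = 0.29 · √(59/2) - 1.960
z_β = 0.29 · 5.431 - 1.960
z_β = -0.385

Power = Φ(z_β) = Φ(-0.385) ≈ 0.350

Effect size d = 0.29 is small by Cohen's convention (0.2/0.5/0.8).

Threshold: power ≥ 0.80 is conventionally adequate.
Power ≈ 0.35 → the study is underpowered (power < 0.80).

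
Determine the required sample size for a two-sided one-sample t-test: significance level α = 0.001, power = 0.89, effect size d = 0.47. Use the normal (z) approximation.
n = 93

Sample size formula (one-sample t-test, normal approximation):
n = ((z_{α/2} + z_β) / d)²

z_{α/2} = 3.291 (for α = 0.001, two-sided)
z_β = 1.227 (for power = 0.89)
d = 0.47

n = ((3.291 + 1.227) / 0.47)²
n = (9.613)²
n ≈ 92.41
Round up to the next whole number: n = 93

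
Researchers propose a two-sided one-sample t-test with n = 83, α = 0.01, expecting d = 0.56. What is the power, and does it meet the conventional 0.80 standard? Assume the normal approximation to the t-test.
Power ≈ 0.99; the study is adequately powered (power ≥ 0.80)

Power calculation (one-sample t-test, normal approximation):
z_β = d · √n - z_{α/2}
z_β = 0.56 · √83 - 2.576
z_β = 0.56 · 9.110 - 2.576
z_β = 2.526

Power = Φ(z_β) = Φ(2.526) ≈ 0.994

Effect size d = 0.56 is medium by Cohen's convention (0.2/0.5/0.8).

Threshold: power ≥ 0.80 is conventionally adequate.
Power ≈ 0.99 → the study is adequately powered (power ≥ 0.80).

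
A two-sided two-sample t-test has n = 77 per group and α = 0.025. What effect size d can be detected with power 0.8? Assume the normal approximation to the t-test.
d ≈ 0.50

Minimum detectable effect (two-sample t-test, normal approximation):
d = (z_{α/2} + z_β) / √(n/2)
d = (2.241 + 0.842) / √(77/2)
d = 3.083 / 6.205
d ≈ 0.50

By Cohen's convention (0.2 small / 0.5 medium / 0.8 large): medium effect.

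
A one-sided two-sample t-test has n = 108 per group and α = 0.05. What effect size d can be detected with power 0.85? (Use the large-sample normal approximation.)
d ≈ 0.36

Minimum detectable effect (two-sample t-test, normal approximation):
d = (z_α + z_β) / √(n/2)
d = (1.645 + 1.036) / √(108/2)
d = 2.681 / 7.348
d ≈ 0.36

By Cohen's convention (0.2 small / 0.5 medium / 0.8 large): small effect.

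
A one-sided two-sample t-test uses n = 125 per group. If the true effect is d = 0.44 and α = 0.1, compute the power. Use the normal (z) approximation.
Power ≈ 0.99

Power calculation (two-sample t-test, normal approximation):
z_β = d · √(n/2) - z_α
z_β = 0.44 · √(125/2) - 1.282
z_β = 0.44 · 7.906 - 1.282
z_β = 2.197

Power = Φ(z_β) = Φ(2.197) ≈ 0.986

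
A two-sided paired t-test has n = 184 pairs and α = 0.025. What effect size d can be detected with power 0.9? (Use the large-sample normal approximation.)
d ≈ 0.26

Minimum detectable effect (paired t-test, normal approximation):
d = (z_{α/2} + z_β) / √n
d = (2.241 + 1.282) / √184
d = 3.523 / 13.565
d ≈ 0.26

By Cohen's convention (0.2 small / 0.5 medium / 0.8 large): small effect.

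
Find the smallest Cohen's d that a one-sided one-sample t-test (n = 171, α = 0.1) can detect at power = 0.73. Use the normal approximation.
d ≈ 0.14

Minimum detectable effect (one-sample t-test, normal approximation):
d = (z_α + z_β) / √n
d = (1.282 + 0.613) / √171
d = 1.894 / 13.077
d ≈ 0.14

By Cohen's convention (0.2 small / 0.5 medium / 0.8 large): very small effect.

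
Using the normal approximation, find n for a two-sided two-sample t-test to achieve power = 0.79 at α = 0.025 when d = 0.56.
n = 60 per group

Sample size formula (two-sample t-test, normal approximation):
n = 2 · ((z_{α/2} + z_β) / d)²

z_{α/2} = 2.241 (for α = 0.025, two-sided)
z_β = 0.806 (for power = 0.79)
d = 0.56

n = 2 · ((2.241 + 0.806) / 0.56)²
n = 2 · (5.441)²
n ≈ 59.21
Round up to the next whole number: n = 60 per group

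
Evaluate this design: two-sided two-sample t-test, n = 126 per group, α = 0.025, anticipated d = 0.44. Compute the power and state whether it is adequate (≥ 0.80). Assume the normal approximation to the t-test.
Power ≈ 0.89; the study is adequately powered (power ≥ 0.80)

Power calculation (two-sample t-test, normal approximation):
z_β = d · √(n/2) - z_{α/2}
z_β = 0.44 · √(126/2) - 2.241
z_β = 0.44 · 7.937 - 2.241
z_β = 1.251

Power = Φ(z_β) = Φ(1.251) ≈ 0.895

Effect size d = 0.44 is small by Cohen's convention (0.2/0.5/0.8).

Threshold: power ≥ 0.80 is conventionally adequate.
Power ≈ 0.89 → the study is adequately powered (power ≥ 0.80).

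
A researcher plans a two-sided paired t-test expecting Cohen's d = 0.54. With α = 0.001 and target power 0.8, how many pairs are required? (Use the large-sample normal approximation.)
n = 59 pairs

Sample size formula (paired t-test, normal approximation):
n = ((z_{α/2} + z_β) / d)²

z_{α/2} = 3.291 (for α = 0.001, two-sided)
z_β = 0.842 (for power = 0.8)
d = 0.54

n = ((3.291 + 0.842) / 0.54)²
n = (7.654)²
n ≈ 58.58
Round up to the next whole number: n = 59 pairs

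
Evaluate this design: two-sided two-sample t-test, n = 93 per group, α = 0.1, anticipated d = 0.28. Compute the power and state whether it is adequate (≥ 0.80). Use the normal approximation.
Power ≈ 0.60; the study is underpowered (power < 0.80)

Power calculation (two-sample t-test, normal approximation):
z_β = d · √(n/2) - z_{α/2}
z_β = 0.28 · √(93/2) - 1.645
z_β = 0.28 · 6.819 - 1.645
z_β = 0.264

Power = Φ(z_β) = Φ(0.264) ≈ 0.604

Effect size d = 0.28 is small by Cohen's convention (0.2/0.5/0.8).

Threshold: power ≥ 0.80 is conventionally adequate.
Power ≈ 0.60 → the study is underpowered (power < 0.80).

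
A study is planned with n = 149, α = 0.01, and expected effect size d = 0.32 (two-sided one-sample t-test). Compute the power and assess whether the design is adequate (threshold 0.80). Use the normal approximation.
Power ≈ 0.91; the study is adequately powered (power ≥ 0.80)

Power calculation (one-sample t-test, normal approximation):
z_β = d · √n - z_{α/2}
z_β = 0.32 · √149 - 2.576
z_β = 0.32 · 12.207 - 2.576
z_β = 1.330

Power = Φ(z_β) = Φ(1.330) ≈ 0.908

Effect size d = 0.32 is small by Cohen's convention (0.2/0.5/0.8).

Threshold: power ≥ 0.80 is conventionally adequate.
Power ≈ 0.91 → the study is adequately powered (power ≥ 0.80).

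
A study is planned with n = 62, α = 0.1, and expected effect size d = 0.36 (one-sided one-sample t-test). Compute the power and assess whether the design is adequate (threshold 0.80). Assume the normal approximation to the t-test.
Power ≈ 0.94; the study is adequately powered (power ≥ 0.80)

Power calculation (one-sample t-test, normal approximation):
z_β = d · √n - z_α
z_β = 0.36 · √62 - 1.282
z_β = 0.36 · 7.874 - 1.282
z_β = 1.553

Power = Φ(z_β) = Φ(1.553) ≈ 0.940

Effect size d = 0.36 is small by Cohen's convention (0.2/0.5/0.8).

Threshold: power ≥ 0.80 is conventionally adequate.
Power ≈ 0.94 → the study is adequately powered (power ≥ 0.80).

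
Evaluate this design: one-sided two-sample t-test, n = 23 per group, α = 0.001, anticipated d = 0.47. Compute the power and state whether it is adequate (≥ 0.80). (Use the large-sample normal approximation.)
Power ≈ 0.07; the study is underpowered (power < 0.80)

Power calculation (two-sample t-test, normal approximation):
z_β = d · √(n/2) - z_α
z_β = 0.47 · √(23/2) - 3.090
z_β = 0.47 · 3.391 - 3.090
z_β = -1.496

Power = Φ(z_β) = Φ(-1.496) ≈ 0.067

Effect size d = 0.47 is small by Cohen's convention (0.2/0.5/0.8).

Threshold: power ≥ 0.80 is conventionally adequate.
Power ≈ 0.07 → the study is underpowered (power < 0.80).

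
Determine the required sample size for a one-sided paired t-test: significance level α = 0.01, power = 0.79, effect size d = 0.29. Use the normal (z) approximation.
n = 117 pairs

Sample size formula (paired t-test, normal approximation):
n = ((z_α + z_β) / d)²

z_α = 2.326 (for α = 0.01, one-sided)
z_β = 0.806 (for power = 0.79)
d = 0.29

n = ((2.326 + 0.806) / 0.29)²
n = (10.800)²
n ≈ 116.64
Round up to the next whole number: n = 117 pairs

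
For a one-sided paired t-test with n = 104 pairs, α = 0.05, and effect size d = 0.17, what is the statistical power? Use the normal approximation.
Power ≈ 0.54

Power calculation (paired t-test, normal approximation):
z_β = d · √n - z_α
z_β = 0.17 · √104 - 1.645
z_β = 0.17 · 10.198 - 1.645
z_β = 0.089

Power = Φ(z_β) = Φ(0.089) ≈ 0.535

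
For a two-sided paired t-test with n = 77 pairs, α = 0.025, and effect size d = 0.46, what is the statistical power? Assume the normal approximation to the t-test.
Power ≈ 0.96

Power calculation (paired t-test, normal approximation):
z_β = d · √n - z_{α/2}
z_β = 0.46 · √77 - 2.241
z_β = 0.46 · 8.775 - 2.241
z_β = 1.795

Power = Φ(z_β) = Φ(1.795) ≈ 0.964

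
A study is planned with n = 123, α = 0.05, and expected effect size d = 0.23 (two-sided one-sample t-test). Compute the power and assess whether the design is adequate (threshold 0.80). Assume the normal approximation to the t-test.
Power ≈ 0.72; the study is underpowered (power < 0.80)

Power calculation (one-sample t-test, normal approximation):
z_β = d · √n - z_{α/2}
z_β = 0.23 · √123 - 1.960
z_β = 0.23 · 11.091 - 1.960
z_β = 0.591

Power = Φ(z_β) = Φ(0.591) ≈ 0.723

Effect size d = 0.23 is small by Cohen's convention (0.2/0.5/0.8).

Threshold: power ≥ 0.80 is conventionally adequate.
Power ≈ 0.72 → the study is underpowered (power < 0.80).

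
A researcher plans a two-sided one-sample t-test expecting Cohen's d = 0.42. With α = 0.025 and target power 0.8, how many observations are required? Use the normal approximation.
n = 54

Sample size formula (one-sample t-test, normal approximation):
n = ((z_{α/2} + z_β) / d)²

z_{α/2} = 2.241 (for α = 0.025, two-sided)
z_β = 0.842 (for power = 0.8)
d = 0.42

n = ((2.241 + 0.842) / 0.42)²
n = (7.340)²
n ≈ 53.88
Round up to the next whole number: n = 54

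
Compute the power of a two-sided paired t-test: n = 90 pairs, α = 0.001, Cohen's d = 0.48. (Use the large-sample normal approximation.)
Power ≈ 0.90

Power calculation (paired t-test, normal approximation):
z_β = d · √n - z_{α/2}
z_β = 0.48 · √90 - 3.291
z_β = 0.48 · 9.487 - 3.291
z_β = 1.263

Power = Φ(z_β) = Φ(1.263) ≈ 0.897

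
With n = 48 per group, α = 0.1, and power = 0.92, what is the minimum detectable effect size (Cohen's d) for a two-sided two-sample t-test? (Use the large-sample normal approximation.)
d ≈ 0.62

Minimum detectable effect (two-sample t-test, normal approximation):
d = (z_{α/2} + z_β) / √(n/2)
d = (1.645 + 1.405) / √(48/2)
d = 3.050 / 4.899
d ≈ 0.62

By Cohen's convention (0.2 small / 0.5 medium / 0.8 large): medium effect.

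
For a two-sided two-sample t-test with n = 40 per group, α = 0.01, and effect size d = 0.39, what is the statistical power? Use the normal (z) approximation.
Power ≈ 0.20

Power calculation (two-sample t-test, normal approximation):
z_β = d · √(n/2) - z_{α/2}
z_β = 0.39 · √(40/2) - 2.576
z_β = 0.39 · 4.472 - 2.576
z_β = -0.832

Power = Φ(z_β) = Φ(-0.832) ≈ 0.203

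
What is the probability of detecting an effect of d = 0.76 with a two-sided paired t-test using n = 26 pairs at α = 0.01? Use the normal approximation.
Power ≈ 0.90

Power calculation (paired t-test, normal approximation):
z_β = d · √n - z_{α/2}
z_β = 0.76 · √26 - 2.576
z_β = 0.76 · 5.099 - 2.576
z_β = 1.299

Power = Φ(z_β) = Φ(1.299) ≈ 0.903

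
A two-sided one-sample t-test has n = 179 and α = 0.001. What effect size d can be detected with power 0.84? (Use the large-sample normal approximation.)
d ≈ 0.32

Minimum detectable effect (one-sample t-test, normal approximation):
d = (z_{α/2} + z_β) / √n
d = (3.291 + 0.994) / √179
d = 4.285 / 13.379
d ≈ 0.32

By Cohen's convention (0.2 small / 0.5 medium / 0.8 large): small effect.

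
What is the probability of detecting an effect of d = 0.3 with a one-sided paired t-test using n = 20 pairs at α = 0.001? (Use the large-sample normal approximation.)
Power ≈ 0.04

Power calculation (paired t-test, normal approximation):
z_β = d · √n - z_α
z_β = 0.3 · √20 - 3.090
z_β = 0.3 · 4.472 - 3.090
z_β = -1.749

Power = Φ(z_β) = Φ(-1.749) ≈ 0.040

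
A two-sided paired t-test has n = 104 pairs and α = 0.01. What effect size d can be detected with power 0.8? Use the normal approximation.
d ≈ 0.34

Minimum detectable effect (paired t-test, normal approximation):
d = (z_{α/2} + z_β) / √n
d = (2.576 + 0.842) / √104
d = 3.417 / 10.198
d ≈ 0.34

By Cohen's convention (0.2 small / 0.5 medium / 0.8 large): small effect.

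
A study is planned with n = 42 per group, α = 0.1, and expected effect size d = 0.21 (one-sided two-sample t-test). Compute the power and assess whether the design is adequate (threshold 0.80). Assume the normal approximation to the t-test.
Power ≈ 0.37; the study is underpowered (power < 0.80)

Power calculation (two-sample t-test, normal approximation):
z_β = d · √(n/2) - z_α
z_β = 0.21 · √(42/2) - 1.282
z_β = 0.21 · 4.583 - 1.282
z_β = -0.319

Power = Φ(z_β) = Φ(-0.319) ≈ 0.375

Effect size d = 0.21 is small by Cohen's convention (0.2/0.5/0.8).

Threshold: power ≥ 0.80 is conventionally adequate.
Power ≈ 0.37 → the study is underpowered (power < 0.80).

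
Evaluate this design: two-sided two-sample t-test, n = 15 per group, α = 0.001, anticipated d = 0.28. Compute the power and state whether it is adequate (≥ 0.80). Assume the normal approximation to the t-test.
Power ≈ 0.01; the study is underpowered (power < 0.80)

Power calculation (two-sample t-test, normal approximation):
z_β = d · √(n/2) - z_{α/2}
z_β = 0.28 · √(15/2) - 3.291
z_β = 0.28 · 2.739 - 3.291
z_β = -2.524

Power = Φ(z_β) = Φ(-2.524) ≈ 0.006

Effect size d = 0.28 is small by Cohen's convention (0.2/0.5/0.8).

Threshold: power ≥ 0.80 is conventionally adequate.
Power ≈ 0.01 → the study is underpowered (power < 0.80).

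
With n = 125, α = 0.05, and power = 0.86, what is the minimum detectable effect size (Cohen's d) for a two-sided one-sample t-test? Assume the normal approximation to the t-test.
d ≈ 0.27

Minimum detectable effect (one-sample t-test, normal approximation):
d = (z_{α/2} + z_β) / √n
d = (1.960 + 1.080) / √125
d = 3.040 / 11.180
d ≈ 0.27

By Cohen's convention (0.2 small / 0.5 medium / 0.8 large): small effect.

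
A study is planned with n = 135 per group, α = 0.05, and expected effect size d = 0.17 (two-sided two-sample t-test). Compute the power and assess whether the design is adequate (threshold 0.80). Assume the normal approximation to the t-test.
Power ≈ 0.29; the study is underpowered (power < 0.80)

Power calculation (two-sample t-test, normal approximation):
z_β = d · √(n/2) - z_{α/2}
z_β = 0.17 · √(135/2) - 1.960
z_β = 0.17 · 8.216 - 1.960
z_β = -0.563

Power = Φ(z_β) = Φ(-0.563) ≈ 0.287

Effect size d = 0.17 is very small by Cohen's convention (0.2/0.5/0.8).

Threshold: power ≥ 0.80 is conventionally adequate.
Power ≈ 0.29 → the study is underpowered (power < 0.80).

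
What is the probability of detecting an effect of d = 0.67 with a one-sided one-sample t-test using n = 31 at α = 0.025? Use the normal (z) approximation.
Power ≈ 0.96

Power calculation (one-sample t-test, normal approximation):
z_β = d · √n - z_α
z_β = 0.67 · √31 - 1.960
z_β = 0.67 · 5.568 - 1.960
z_β = 1.770

Power = Φ(z_β) = Φ(1.770) ≈ 0.962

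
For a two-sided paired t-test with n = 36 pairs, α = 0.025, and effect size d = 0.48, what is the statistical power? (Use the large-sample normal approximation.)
Power ≈ 0.74

Power calculation (paired t-test, normal approximation):
z_β = d · √n - z_{α/2}
z_β = 0.48 · √36 - 2.241
z_β = 0.48 · 6.000 - 2.241
z_β = 0.639

Power = Φ(z_β) = Φ(0.639) ≈ 0.738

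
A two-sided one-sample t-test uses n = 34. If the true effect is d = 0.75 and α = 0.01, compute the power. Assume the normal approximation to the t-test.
Power ≈ 0.96

Power calculation (one-sample t-test, normal approximation):
z_β = d · √n - z_{α/2}
z_β = 0.75 · √34 - 2.576
z_β = 0.75 · 5.831 - 2.576
z_β = 1.797

Power = Φ(z_β) = Φ(1.797) ≈ 0.964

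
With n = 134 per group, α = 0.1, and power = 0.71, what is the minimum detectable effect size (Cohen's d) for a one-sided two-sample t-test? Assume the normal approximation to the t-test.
d ≈ 0.22

Minimum detectable effect (two-sample t-test, normal approximation):
d = (z_α + z_β) / √(n/2)
d = (1.282 + 0.553) / √(134/2)
d = 1.835 / 8.185
d ≈ 0.22

By Cohen's convention (0.2 small / 0.5 medium / 0.8 large): small effect.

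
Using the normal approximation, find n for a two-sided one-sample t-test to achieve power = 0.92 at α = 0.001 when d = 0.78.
n = 37

Sample size formula (one-sample t-test, normal approximation):
n = ((z_{α/2} + z_β) / d)²

z_{α/2} = 3.291 (for α = 0.001, two-sided)
z_β = 1.405 (for power = 0.92)
d = 0.78

n = ((3.291 + 1.405) / 0.78)²
n = (6.021)²
n ≈ 36.25
Round up to the next whole number: n = 37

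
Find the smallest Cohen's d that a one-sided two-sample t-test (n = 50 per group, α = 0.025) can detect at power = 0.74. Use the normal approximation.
d ≈ 0.52

Minimum detectable effect (two-sample t-test, normal approximation):
d = (z_α + z_β) / √(n/2)
d = (1.960 + 0.643) / √(50/2)
d = 2.603 / 5.000
d ≈ 0.52

By Cohen's convention (0.2 small / 0.5 medium / 0.8 large): medium effect.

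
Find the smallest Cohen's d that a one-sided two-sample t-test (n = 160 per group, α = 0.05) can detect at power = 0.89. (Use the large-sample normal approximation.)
d ≈ 0.32

Minimum detectable effect (two-sample t-test, normal approximation):
d = (z_α + z_β) / √(n/2)
d = (1.645 + 1.227) / √(160/2)
d = 2.871 / 8.944
d ≈ 0.32

By Cohen's convention (0.2 small / 0.5 medium / 0.8 large): small effect.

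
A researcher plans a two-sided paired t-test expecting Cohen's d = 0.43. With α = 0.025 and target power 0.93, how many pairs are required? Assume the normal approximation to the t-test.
n = 75 pairs

Sample size formula (paired t-test, normal approximation):
n = ((z_{α/2} + z_β) / d)²

z_{α/2} = 2.241 (for α = 0.025, two-sided)
z_β = 1.476 (for power = 0.93)
d = 0.43

n = ((2.241 + 1.476) / 0.43)²
n = (8.644)²
n ≈ 74.72
Round up to the next whole number: n = 75 pairs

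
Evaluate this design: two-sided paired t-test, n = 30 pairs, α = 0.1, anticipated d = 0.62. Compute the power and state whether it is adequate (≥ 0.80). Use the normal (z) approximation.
Power ≈ 0.96; the study is adequately powered (power ≥ 0.80)

Power calculation (paired t-test, normal approximation):
z_β = d · √n - z_{α/2}
z_β = 0.62 · √30 - 1.645
z_β = 0.62 · 5.477 - 1.645
z_β = 1.751

Power = Φ(z_β) = Φ(1.751) ≈ 0.960

Effect size d = 0.62 is medium by Cohen's convention (0.2/0.5/0.8).

Threshold: power ≥ 0.80 is conventionally adequate.
Power ≈ 0.96 → the study is adequately powered (power ≥ 0.80).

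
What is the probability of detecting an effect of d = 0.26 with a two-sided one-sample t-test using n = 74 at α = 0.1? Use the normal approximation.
Power ≈ 0.72

Power calculation (one-sample t-test, normal approximation):
z_β = d · √n - z_{α/2}
z_β = 0.26 · √74 - 1.645
z_β = 0.26 · 8.602 - 1.645
z_β = 0.592

Power = Φ(z_β) = Φ(0.592) ≈ 0.723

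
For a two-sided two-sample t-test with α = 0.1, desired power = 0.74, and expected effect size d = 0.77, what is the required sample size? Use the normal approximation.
n = 18 per group

Sample size formula (two-sample t-test, normal approximation):
n = 2 · ((z_{α/2} + z_β) / d)²

z_{α/2} = 1.645 (for α = 0.1, two-sided)
z_β = 0.643 (for power = 0.74)
d = 0.77

n = 2 · ((1.645 + 0.643) / 0.77)²
n = 2 · (2.971)²
n ≈ 17.65
Round up to the next whole number: n = 18 per group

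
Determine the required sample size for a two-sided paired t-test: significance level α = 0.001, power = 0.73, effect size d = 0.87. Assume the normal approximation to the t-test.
n = 21 pairs

Sample size formula (paired t-test, normal approximation):
n = ((z_{α/2} + z_β) / d)²

z_{α/2} = 3.291 (for α = 0.001, two-sided)
z_β = 0.613 (for power = 0.73)
d = 0.87

n = ((3.291 + 0.613) / 0.87)²
n = (4.487)²
n ≈ 20.13
Round up to the next whole number: n = 21 pairs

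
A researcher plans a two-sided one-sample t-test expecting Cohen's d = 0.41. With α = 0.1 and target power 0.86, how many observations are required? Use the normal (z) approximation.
n = 45

Sample size formula (one-sample t-test, normal approximation):
n = ((z_{α/2} + z_β) / d)²

z_{α/2} = 1.645 (for α = 0.1, two-sided)
z_β = 1.080 (for power = 0.86)
d = 0.41

n = ((1.645 + 1.080) / 0.41)²
n = (6.646)²
n ≈ 44.17
Round up to the next whole number: n = 45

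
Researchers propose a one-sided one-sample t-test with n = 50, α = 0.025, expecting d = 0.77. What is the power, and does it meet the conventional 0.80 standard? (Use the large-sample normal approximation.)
Power ≈ 1.00; the study is adequately powered (power ≥ 0.80)

Power calculation (one-sample t-test, normal approximation):
z_β = d · √n - z_α
z_β = 0.77 · √50 - 1.960
z_β = 0.77 · 7.071 - 1.960
z_β = 3.485

Power = Φ(z_β) = Φ(3.485) ≈ 1.000

Effect size d = 0.77 is medium by Cohen's convention (0.2/0.5/0.8).

Threshold: power ≥ 0.80 is conventionally adequate.
Power ≈ 1.00 → the study is adequately powered (power ≥ 0.80).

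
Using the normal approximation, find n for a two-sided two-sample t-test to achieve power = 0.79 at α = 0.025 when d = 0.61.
n = 50 per group

Sample size formula (two-sample t-test, normal approximation):
n = 2 · ((z_{α/2} + z_β) / d)²

z_{α/2} = 2.241 (for α = 0.025, two-sided)
z_β = 0.806 (for power = 0.79)
d = 0.61

n = 2 · ((2.241 + 0.806) / 0.61)²
n = 2 · (4.995)²
n ≈ 49.90
Round up to the next whole number: n = 50 per group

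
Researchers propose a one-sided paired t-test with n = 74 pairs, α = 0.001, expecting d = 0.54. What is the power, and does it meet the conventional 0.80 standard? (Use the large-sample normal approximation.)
Power ≈ 0.94; the study is adequately powered (power ≥ 0.80)

Power calculation (paired t-test, normal approximation):
z_β = d · √n - z_α
z_β = 0.54 · √74 - 3.090
z_β = 0.54 · 8.602 - 3.090
z_β = 1.555

Power = Φ(z_β) = Φ(1.555) ≈ 0.940

Effect size d = 0.54 is medium by Cohen's convention (0.2/0.5/0.8).

Threshold: power ≥ 0.80 is conventionally adequate.
Power ≈ 0.94 → the study is adequately powered (power ≥ 0.80).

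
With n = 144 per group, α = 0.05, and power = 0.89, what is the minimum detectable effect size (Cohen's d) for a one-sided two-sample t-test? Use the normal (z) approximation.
d ≈ 0.34

Minimum detectable effect (two-sample t-test, normal approximation):
d = (z_α + z_β) / √(n/2)
d = (1.645 + 1.227) / √(144/2)
d = 2.871 / 8.485
d ≈ 0.34

By Cohen's convention (0.2 small / 0.5 medium / 0.8 large): small effect.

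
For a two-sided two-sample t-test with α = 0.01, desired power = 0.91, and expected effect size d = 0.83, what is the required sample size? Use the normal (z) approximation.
n = 45 per group

Sample size formula (two-sample t-test, normal approximation):
n = 2 · ((z_{α/2} + z_β) / d)²

z_{α/2} = 2.576 (for α = 0.01, two-sided)
z_β = 1.341 (for power = 0.91)
d = 0.83

n = 2 · ((2.576 + 1.341) / 0.83)²
n = 2 · (4.719)²
n ≈ 44.54
Round up to the next whole number: n = 45 per group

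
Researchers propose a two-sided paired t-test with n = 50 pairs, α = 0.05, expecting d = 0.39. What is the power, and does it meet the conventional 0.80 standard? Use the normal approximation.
Power ≈ 0.79; the study is underpowered (power < 0.80)

Power calculation (paired t-test, normal approximation):
z_β = d · √n - z_{α/2}
z_β = 0.39 · √50 - 1.960
z_β = 0.39 · 7.071 - 1.960
z_β = 0.798

Power = Φ(z_β) = Φ(0.798) ≈ 0.787

Effect size d = 0.39 is small by Cohen's convention (0.2/0.5/0.8).

Threshold: power ≥ 0.80 is conventionally adequate.
Power ≈ 0.79 → the study is underpowered (power < 0.80).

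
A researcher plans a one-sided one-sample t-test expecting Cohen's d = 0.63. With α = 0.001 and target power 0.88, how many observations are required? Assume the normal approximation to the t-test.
n = 46

Sample size formula (one-sample t-test, normal approximation):
n = ((z_α + z_β) / d)²

z_α = 3.090 (for α = 0.001, one-sided)
z_β = 1.175 (for power = 0.88)
d = 0.63

n = ((3.090 + 1.175) / 0.63)²
n = (6.770)²
n ≈ 45.83
Round up to the next whole number: n = 46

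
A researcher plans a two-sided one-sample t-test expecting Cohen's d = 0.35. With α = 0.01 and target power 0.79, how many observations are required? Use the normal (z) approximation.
n = 94

Sample size formula (one-sample t-test, normal approximation):
n = ((z_{α/2} + z_β) / d)²

z_{α/2} = 2.576 (for α = 0.01, two-sided)
z_β = 0.806 (for power = 0.79)
d = 0.35

n = ((2.576 + 0.806) / 0.35)²
n = (9.663)²
n ≈ 93.37
Round up to the next whole number: n = 94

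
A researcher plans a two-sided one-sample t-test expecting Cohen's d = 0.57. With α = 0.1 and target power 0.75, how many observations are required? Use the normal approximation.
n = 17

Sample size formula (one-sample t-test, normal approximation):
n = ((z_{α/2} + z_β) / d)²

z_{α/2} = 1.645 (for α = 0.1, two-sided)
z_β = 0.674 (for power = 0.75)
d = 0.57

n = ((1.645 + 0.674) / 0.57)²
n = (4.068)²
n ≈ 16.55
Round up to the next whole number: n = 17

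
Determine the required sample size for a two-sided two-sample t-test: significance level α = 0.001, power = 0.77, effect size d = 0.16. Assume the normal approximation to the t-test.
n = 1269 per group

Sample size formula (two-sample t-test, normal approximation):
n = 2 · ((z_{α/2} + z_β) / d)²

z_{α/2} = 3.291 (for α = 0.001, two-sided)
z_β = 0.739 (for power = 0.77)
d = 0.16

n = 2 · ((3.291 + 0.739) / 0.16)²
n = 2 · (25.188)²
n ≈ 1268.87
Round up to the next whole number: n = 1269 per group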